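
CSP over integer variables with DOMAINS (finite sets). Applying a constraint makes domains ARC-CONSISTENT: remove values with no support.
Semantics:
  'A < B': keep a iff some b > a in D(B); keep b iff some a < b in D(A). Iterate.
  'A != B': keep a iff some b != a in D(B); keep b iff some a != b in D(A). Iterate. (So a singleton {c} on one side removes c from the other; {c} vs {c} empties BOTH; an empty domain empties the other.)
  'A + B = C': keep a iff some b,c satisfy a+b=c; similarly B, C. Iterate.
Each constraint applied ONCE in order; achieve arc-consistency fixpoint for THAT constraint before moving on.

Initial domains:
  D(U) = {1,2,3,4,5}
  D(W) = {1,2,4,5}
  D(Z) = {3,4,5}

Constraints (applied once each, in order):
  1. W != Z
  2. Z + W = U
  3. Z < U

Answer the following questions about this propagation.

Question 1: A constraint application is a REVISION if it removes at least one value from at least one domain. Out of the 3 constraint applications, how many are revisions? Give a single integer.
Answer: 1

Derivation:
Constraint 1 (W != Z) on D(W)={1,2,4,5} D(Z)={3,4,5}: no change => not a revision
Constraint 2 (Z + W = U) on D(Z)={3,4,5} D(W)={1,2,4,5} D(U)={1,2,3,4,5}: Z {3,4,5}->{3,4}; W {1,2,4,5}->{1,2}; U {1,2,3,4,5}->{4,5} => REVISION
Constraint 3 (Z < U) on D(Z)={3,4} D(U)={4,5}: no change => not a revision
Total revisions = 1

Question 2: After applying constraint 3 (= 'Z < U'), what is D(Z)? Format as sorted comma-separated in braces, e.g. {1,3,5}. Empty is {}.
Constraint 1 (W != Z) on D(W)={1,2,4,5} D(Z)={3,4,5}: no change
Constraint 2 (Z + W = U) on D(Z)={3,4,5} D(W)={1,2,4,5} D(U)={1,2,3,4,5}: Z {3,4,5}->{3,4}; W {1,2,4,5}->{1,2}; U {1,2,3,4,5}->{4,5}
Constraint 3 (Z < U) on D(Z)={3,4} D(U)={4,5}: no change
So after constraint 3: D(Z) = {3,4}

Answer: {3,4}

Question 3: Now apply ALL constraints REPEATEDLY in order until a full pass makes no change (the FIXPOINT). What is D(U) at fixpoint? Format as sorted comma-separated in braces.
pass 0 (initial): D(U)={1,2,3,4,5}
pass 1: U {1,2,3,4,5}->{4,5}; W {1,2,4,5}->{1,2}; Z {3,4,5}->{3,4}
pass 2: no change
Fixpoint after 2 passes: D(U) = {4,5}

Answer: {4,5}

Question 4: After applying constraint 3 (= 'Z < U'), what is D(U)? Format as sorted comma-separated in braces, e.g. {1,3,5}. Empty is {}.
Answer: {4,5}

Derivation:
Constraint 1 (W != Z) on D(W)={1,2,4,5} D(Z)={3,4,5}: no change
Constraint 2 (Z + W = U) on D(Z)={3,4,5} D(W)={1,2,4,5} D(U)={1,2,3,4,5}: Z {3,4,5}->{3,4}; W {1,2,4,5}->{1,2}; U {1,2,3,4,5}->{4,5}
Constraint 3 (Z < U) on D(Z)={3,4} D(U)={4,5}: no change
So after constraint 3: D(U) = {4,5}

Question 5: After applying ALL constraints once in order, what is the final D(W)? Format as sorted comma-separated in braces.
Constraint 1 (W != Z) on D(W)={1,2,4,5} D(Z)={3,4,5}: no change
Constraint 2 (Z + W = U) on D(Z)={3,4,5} D(W)={1,2,4,5} D(U)={1,2,3,4,5}: Z {3,4,5}->{3,4}; W {1,2,4,5}->{1,2}; U {1,2,3,4,5}->{4,5}
Constraint 3 (Z < U) on D(Z)={3,4} D(U)={4,5}: no change
So after all 3 constraints: D(W) = {1,2}

Answer: {1,2}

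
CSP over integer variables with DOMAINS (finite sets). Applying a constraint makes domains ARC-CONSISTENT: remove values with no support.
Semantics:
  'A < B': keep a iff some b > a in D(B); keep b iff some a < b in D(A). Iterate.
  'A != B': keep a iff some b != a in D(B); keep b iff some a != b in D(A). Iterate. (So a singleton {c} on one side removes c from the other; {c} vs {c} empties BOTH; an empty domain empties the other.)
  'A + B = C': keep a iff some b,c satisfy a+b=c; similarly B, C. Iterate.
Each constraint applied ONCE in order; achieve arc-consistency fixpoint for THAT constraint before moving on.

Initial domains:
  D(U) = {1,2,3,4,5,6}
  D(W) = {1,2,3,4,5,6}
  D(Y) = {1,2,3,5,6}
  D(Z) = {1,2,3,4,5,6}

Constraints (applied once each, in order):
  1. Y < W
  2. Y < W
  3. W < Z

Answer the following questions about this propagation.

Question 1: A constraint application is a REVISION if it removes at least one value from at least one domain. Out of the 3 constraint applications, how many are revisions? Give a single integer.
Answer: 2

Derivation:
Constraint 1 (Y < W) on D(Y)={1,2,3,5,6} D(W)={1,2,3,4,5,6}: Y {1,2,3,5,6}->{1,2,3,5}; W {1,2,3,4,5,6}->{2,3,4,5,6} => REVISION
Constraint 2 (Y < W) on D(Y)={1,2,3,5} D(W)={2,3,4,5,6}: no change => not a revision
Constraint 3 (W < Z) on D(W)={2,3,4,5,6} D(Z)={1,2,3,4,5,6}: W {2,3,4,5,6}->{2,3,4,5}; Z {1,2,3,4,5,6}->{3,4,5,6} => REVISION
Total revisions = 2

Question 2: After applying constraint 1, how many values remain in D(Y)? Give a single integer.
Answer: 4

Derivation:
Constraint 1 (Y < W) on D(Y)={1,2,3,5,6} D(W)={1,2,3,4,5,6}: Y {1,2,3,5,6}->{1,2,3,5}; W {1,2,3,4,5,6}->{2,3,4,5,6}
So after constraint 1: D(Y)={1,2,3,5}, size = 4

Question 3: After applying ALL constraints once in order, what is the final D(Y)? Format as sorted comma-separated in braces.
Constraint 1 (Y < W) on D(Y)={1,2,3,5,6} D(W)={1,2,3,4,5,6}: Y {1,2,3,5,6}->{1,2,3,5}; W {1,2,3,4,5,6}->{2,3,4,5,6}
Constraint 2 (Y < W) on D(Y)={1,2,3,5} D(W)={2,3,4,5,6}: no change
Constraint 3 (W < Z) on D(W)={2,3,4,5,6} D(Z)={1,2,3,4,5,6}: W {2,3,4,5,6}->{2,3,4,5}; Z {1,2,3,4,5,6}->{3,4,5,6}
So after all 3 constraints: D(Y) = {1,2,3,5}

Answer: {1,2,3,5}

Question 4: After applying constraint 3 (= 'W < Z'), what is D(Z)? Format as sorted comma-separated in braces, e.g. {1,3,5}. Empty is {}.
Answer: {3,4,5,6}

Derivation:
Constraint 1 (Y < W) on D(Y)={1,2,3,5,6} D(W)={1,2,3,4,5,6}: Y {1,2,3,5,6}->{1,2,3,5}; W {1,2,3,4,5,6}->{2,3,4,5,6}
Constraint 2 (Y < W) on D(Y)={1,2,3,5} D(W)={2,3,4,5,6}: no change
Constraint 3 (W < Z) on D(W)={2,3,4,5,6} D(Z)={1,2,3,4,5,6}: W {2,3,4,5,6}->{2,3,4,5}; Z {1,2,3,4,5,6}->{3,4,5,6}
So after constraint 3: D(Z) = {3,4,5,6}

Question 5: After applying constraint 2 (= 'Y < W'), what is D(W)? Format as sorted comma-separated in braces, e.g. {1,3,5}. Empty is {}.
Answer: {2,3,4,5,6}

Derivation:
Constraint 1 (Y < W) on D(Y)={1,2,3,5,6} D(W)={1,2,3,4,5,6}: Y {1,2,3,5,6}->{1,2,3,5}; W {1,2,3,4,5,6}->{2,3,4,5,6}
Constraint 2 (Y < W) on D(Y)={1,2,3,5} D(W)={2,3,4,5,6}: no change
So after constraint 2: D(W) = {2,3,4,5,6}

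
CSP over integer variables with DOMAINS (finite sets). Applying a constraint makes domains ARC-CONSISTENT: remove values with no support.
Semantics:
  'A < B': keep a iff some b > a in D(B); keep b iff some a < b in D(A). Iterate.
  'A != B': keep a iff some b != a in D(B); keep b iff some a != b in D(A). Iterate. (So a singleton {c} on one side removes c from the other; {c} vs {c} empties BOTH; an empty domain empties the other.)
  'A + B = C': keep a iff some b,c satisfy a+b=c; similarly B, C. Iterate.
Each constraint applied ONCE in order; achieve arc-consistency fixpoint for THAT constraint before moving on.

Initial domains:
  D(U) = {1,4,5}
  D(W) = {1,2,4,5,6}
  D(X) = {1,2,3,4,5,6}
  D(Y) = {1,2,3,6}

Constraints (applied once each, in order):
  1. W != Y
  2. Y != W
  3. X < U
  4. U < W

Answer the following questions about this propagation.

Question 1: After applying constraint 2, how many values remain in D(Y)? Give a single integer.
Answer: 4

Derivation:
Constraint 1 (W != Y) on D(W)={1,2,4,5,6} D(Y)={1,2,3,6}: no change
Constraint 2 (Y != W) on D(Y)={1,2,3,6} D(W)={1,2,4,5,6}: no change
So after constraint 2: D(Y)={1,2,3,6}, size = 4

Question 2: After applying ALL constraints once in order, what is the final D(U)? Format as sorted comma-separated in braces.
Constraint 1 (W != Y) on D(W)={1,2,4,5,6} D(Y)={1,2,3,6}: no change
Constraint 2 (Y != W) on D(Y)={1,2,3,6} D(W)={1,2,4,5,6}: no change
Constraint 3 (X < U) on D(X)={1,2,3,4,5,6} D(U)={1,4,5}: X {1,2,3,4,5,6}->{1,2,3,4}; U {1,4,5}->{4,5}
Constraint 4 (U < W) on D(U)={4,5} D(W)={1,2,4,5,6}: W {1,2,4,5,6}->{5,6}
So after all 4 constraints: D(U) = {4,5}

Answer: {4,5}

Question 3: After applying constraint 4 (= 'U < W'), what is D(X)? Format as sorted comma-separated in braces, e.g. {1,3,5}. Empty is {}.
Constraint 1 (W != Y) on D(W)={1,2,4,5,6} D(Y)={1,2,3,6}: no change
Constraint 2 (Y != W) on D(Y)={1,2,3,6} D(W)={1,2,4,5,6}: no change
Constraint 3 (X < U) on D(X)={1,2,3,4,5,6} D(U)={1,4,5}: X {1,2,3,4,5,6}->{1,2,3,4}; U {1,4,5}->{4,5}
Constraint 4 (U < W) on D(U)={4,5} D(W)={1,2,4,5,6}: W {1,2,4,5,6}->{5,6}
So after constraint 4: D(X) = {1,2,3,4}

Answer: {1,2,3,4}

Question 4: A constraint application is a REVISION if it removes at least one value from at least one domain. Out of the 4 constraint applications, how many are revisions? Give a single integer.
Answer: 2

Derivation:
Constraint 1 (W != Y) on D(W)={1,2,4,5,6} D(Y)={1,2,3,6}: no change => not a revision
Constraint 2 (Y != W) on D(Y)={1,2,3,6} D(W)={1,2,4,5,6}: no change => not a revision
Constraint 3 (X < U) on D(X)={1,2,3,4,5,6} D(U)={1,4,5}: X {1,2,3,4,5,6}->{1,2,3,4}; U {1,4,5}->{4,5} => REVISION
Constraint 4 (U < W) on D(U)={4,5} D(W)={1,2,4,5,6}: W {1,2,4,5,6}->{5,6} => REVISION
Total revisions = 2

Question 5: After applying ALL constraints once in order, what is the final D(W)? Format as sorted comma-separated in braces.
Answer: {5,6}

Derivation:
Constraint 1 (W != Y) on D(W)={1,2,4,5,6} D(Y)={1,2,3,6}: no change
Constraint 2 (Y != W) on D(Y)={1,2,3,6} D(W)={1,2,4,5,6}: no change
Constraint 3 (X < U) on D(X)={1,2,3,4,5,6} D(U)={1,4,5}: X {1,2,3,4,5,6}->{1,2,3,4}; U {1,4,5}->{4,5}
Constraint 4 (U < W) on D(U)={4,5} D(W)={1,2,4,5,6}: W {1,2,4,5,6}->{5,6}
So after all 4 constraints: D(W) = {5,6}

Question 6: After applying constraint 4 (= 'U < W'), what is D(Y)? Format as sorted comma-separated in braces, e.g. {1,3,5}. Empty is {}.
Answer: {1,2,3,6}

Derivation:
Constraint 1 (W != Y) on D(W)={1,2,4,5,6} D(Y)={1,2,3,6}: no change
Constraint 2 (Y != W) on D(Y)={1,2,3,6} D(W)={1,2,4,5,6}: no change
Constraint 3 (X < U) on D(X)={1,2,3,4,5,6} D(U)={1,4,5}: X {1,2,3,4,5,6}->{1,2,3,4}; U {1,4,5}->{4,5}
Constraint 4 (U < W) on D(U)={4,5} D(W)={1,2,4,5,6}: W {1,2,4,5,6}->{5,6}
So after constraint 4: D(Y) = {1,2,3,6}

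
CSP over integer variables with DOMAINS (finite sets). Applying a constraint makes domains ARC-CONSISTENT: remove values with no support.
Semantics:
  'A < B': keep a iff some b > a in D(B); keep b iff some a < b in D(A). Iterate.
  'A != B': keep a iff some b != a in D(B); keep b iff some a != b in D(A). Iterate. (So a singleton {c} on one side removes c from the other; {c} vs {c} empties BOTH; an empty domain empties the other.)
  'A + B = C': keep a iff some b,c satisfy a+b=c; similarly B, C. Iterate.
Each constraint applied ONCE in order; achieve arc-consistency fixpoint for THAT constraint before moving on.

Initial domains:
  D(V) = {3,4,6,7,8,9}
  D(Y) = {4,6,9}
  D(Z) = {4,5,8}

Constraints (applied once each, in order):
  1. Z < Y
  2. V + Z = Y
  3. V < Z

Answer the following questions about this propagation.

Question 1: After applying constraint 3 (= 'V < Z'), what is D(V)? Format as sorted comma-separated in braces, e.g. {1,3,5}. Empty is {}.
Answer: {4}

Derivation:
Constraint 1 (Z < Y) on D(Z)={4,5,8} D(Y)={4,6,9}: Y {4,6,9}->{6,9}
Constraint 2 (V + Z = Y) on D(V)={3,4,6,7,8,9} D(Z)={4,5,8} D(Y)={6,9}: V {3,4,6,7,8,9}->{4}; Z {4,5,8}->{5}; Y {6,9}->{9}
Constraint 3 (V < Z) on D(V)={4} D(Z)={5}: no change
So after constraint 3: D(V) = {4}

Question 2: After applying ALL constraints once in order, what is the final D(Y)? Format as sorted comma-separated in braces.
Answer: {9}

Derivation:
Constraint 1 (Z < Y) on D(Z)={4,5,8} D(Y)={4,6,9}: Y {4,6,9}->{6,9}
Constraint 2 (V + Z = Y) on D(V)={3,4,6,7,8,9} D(Z)={4,5,8} D(Y)={6,9}: V {3,4,6,7,8,9}->{4}; Z {4,5,8}->{5}; Y {6,9}->{9}
Constraint 3 (V < Z) on D(V)={4} D(Z)={5}: no change
So after all 3 constraints: D(Y) = {9}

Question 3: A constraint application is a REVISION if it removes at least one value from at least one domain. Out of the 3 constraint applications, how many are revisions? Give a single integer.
Answer: 2

Derivation:
Constraint 1 (Z < Y) on D(Z)={4,5,8} D(Y)={4,6,9}: Y {4,6,9}->{6,9} => REVISION
Constraint 2 (V + Z = Y) on D(V)={3,4,6,7,8,9} D(Z)={4,5,8} D(Y)={6,9}: V {3,4,6,7,8,9}->{4}; Z {4,5,8}->{5}; Y {6,9}->{9} => REVISION
Constraint 3 (V < Z) on D(V)={4} D(Z)={5}: no change => not a revision
Total revisions = 2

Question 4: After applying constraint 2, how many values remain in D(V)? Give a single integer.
Answer: 1

Derivation:
Constraint 1 (Z < Y) on D(Z)={4,5,8} D(Y)={4,6,9}: Y {4,6,9}->{6,9}
Constraint 2 (V + Z = Y) on D(V)={3,4,6,7,8,9} D(Z)={4,5,8} D(Y)={6,9}: V {3,4,6,7,8,9}->{4}; Z {4,5,8}->{5}; Y {6,9}->{9}
So after constraint 2: D(V)={4}, size = 1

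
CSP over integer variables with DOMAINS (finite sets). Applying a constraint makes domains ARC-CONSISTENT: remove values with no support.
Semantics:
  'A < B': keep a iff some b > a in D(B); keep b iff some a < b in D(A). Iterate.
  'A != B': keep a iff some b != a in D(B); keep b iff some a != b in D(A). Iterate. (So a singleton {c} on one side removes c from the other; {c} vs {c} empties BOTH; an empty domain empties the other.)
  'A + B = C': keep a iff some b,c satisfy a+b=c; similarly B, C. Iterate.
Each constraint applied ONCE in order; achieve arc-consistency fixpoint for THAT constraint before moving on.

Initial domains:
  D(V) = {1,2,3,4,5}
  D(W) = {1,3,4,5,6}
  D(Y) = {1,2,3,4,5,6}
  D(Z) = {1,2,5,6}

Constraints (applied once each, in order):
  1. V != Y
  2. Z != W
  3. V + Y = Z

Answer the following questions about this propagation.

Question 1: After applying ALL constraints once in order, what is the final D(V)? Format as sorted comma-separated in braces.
Answer: {1,2,3,4,5}

Derivation:
Constraint 1 (V != Y) on D(V)={1,2,3,4,5} D(Y)={1,2,3,4,5,6}: no change
Constraint 2 (Z != W) on D(Z)={1,2,5,6} D(W)={1,3,4,5,6}: no change
Constraint 3 (V + Y = Z) on D(V)={1,2,3,4,5} D(Y)={1,2,3,4,5,6} D(Z)={1,2,5,6}: Y {1,2,3,4,5,6}->{1,2,3,4,5}; Z {1,2,5,6}->{2,5,6}
So after all 3 constraints: D(V) = {1,2,3,4,5}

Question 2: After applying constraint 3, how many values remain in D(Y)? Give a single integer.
Answer: 5

Derivation:
Constraint 1 (V != Y) on D(V)={1,2,3,4,5} D(Y)={1,2,3,4,5,6}: no change
Constraint 2 (Z != W) on D(Z)={1,2,5,6} D(W)={1,3,4,5,6}: no change
Constraint 3 (V + Y = Z) on D(V)={1,2,3,4,5} D(Y)={1,2,3,4,5,6} D(Z)={1,2,5,6}: Y {1,2,3,4,5,6}->{1,2,3,4,5}; Z {1,2,5,6}->{2,5,6}
So after constraint 3: D(Y)={1,2,3,4,5}, size = 5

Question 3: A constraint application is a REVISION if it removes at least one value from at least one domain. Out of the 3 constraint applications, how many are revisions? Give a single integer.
Constraint 1 (V != Y) on D(V)={1,2,3,4,5} D(Y)={1,2,3,4,5,6}: no change => not a revision
Constraint 2 (Z != W) on D(Z)={1,2,5,6} D(W)={1,3,4,5,6}: no change => not a revision
Constraint 3 (V + Y = Z) on D(V)={1,2,3,4,5} D(Y)={1,2,3,4,5,6} D(Z)={1,2,5,6}: Y {1,2,3,4,5,6}->{1,2,3,4,5}; Z {1,2,5,6}->{2,5,6} => REVISION
Total revisions = 1

Answer: 1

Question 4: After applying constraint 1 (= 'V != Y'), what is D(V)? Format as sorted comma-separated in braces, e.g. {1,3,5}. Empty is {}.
Answer: {1,2,3,4,5}

Derivation:
Constraint 1 (V != Y) on D(V)={1,2,3,4,5} D(Y)={1,2,3,4,5,6}: no change
So after constraint 1: D(V) = {1,2,3,4,5}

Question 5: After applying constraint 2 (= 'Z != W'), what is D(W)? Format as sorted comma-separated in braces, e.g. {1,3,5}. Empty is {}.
Constraint 1 (V != Y) on D(V)={1,2,3,4,5} D(Y)={1,2,3,4,5,6}: no change
Constraint 2 (Z != W) on D(Z)={1,2,5,6} D(W)={1,3,4,5,6}: no change
So after constraint 2: D(W) = {1,3,4,5,6}

Answer: {1,3,4,5,6}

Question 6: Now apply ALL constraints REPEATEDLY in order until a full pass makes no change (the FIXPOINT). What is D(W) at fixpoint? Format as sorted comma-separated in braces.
pass 0 (initial): D(W)={1,3,4,5,6}
pass 1: Y {1,2,3,4,5,6}->{1,2,3,4,5}; Z {1,2,5,6}->{2,5,6}
pass 2: no change
Fixpoint after 2 passes: D(W) = {1,3,4,5,6}

Answer: {1,3,4,5,6}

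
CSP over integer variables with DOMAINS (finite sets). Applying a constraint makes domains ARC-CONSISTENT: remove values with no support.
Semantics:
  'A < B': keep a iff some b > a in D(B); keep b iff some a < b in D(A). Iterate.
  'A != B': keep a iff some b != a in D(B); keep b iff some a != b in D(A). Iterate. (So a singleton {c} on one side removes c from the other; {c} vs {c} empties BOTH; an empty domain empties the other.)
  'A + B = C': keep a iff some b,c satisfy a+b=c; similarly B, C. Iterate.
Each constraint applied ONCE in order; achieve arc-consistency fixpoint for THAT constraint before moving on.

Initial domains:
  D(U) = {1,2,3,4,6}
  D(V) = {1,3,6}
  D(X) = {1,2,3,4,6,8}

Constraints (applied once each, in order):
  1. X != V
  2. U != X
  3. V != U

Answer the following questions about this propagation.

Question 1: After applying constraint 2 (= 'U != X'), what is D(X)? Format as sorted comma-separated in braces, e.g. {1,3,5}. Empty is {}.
Answer: {1,2,3,4,6,8}

Derivation:
Constraint 1 (X != V) on D(X)={1,2,3,4,6,8} D(V)={1,3,6}: no change
Constraint 2 (U != X) on D(U)={1,2,3,4,6} D(X)={1,2,3,4,6,8}: no change
So after constraint 2: D(X) = {1,2,3,4,6,8}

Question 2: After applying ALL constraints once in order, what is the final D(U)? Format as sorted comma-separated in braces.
Constraint 1 (X != V) on D(X)={1,2,3,4,6,8} D(V)={1,3,6}: no change
Constraint 2 (U != X) on D(U)={1,2,3,4,6} D(X)={1,2,3,4,6,8}: no change
Constraint 3 (V != U) on D(V)={1,3,6} D(U)={1,2,3,4,6}: no change
So after all 3 constraints: D(U) = {1,2,3,4,6}

Answer: {1,2,3,4,6}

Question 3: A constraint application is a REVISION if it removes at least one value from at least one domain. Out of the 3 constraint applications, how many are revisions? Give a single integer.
Answer: 0

Derivation:
Constraint 1 (X != V) on D(X)={1,2,3,4,6,8} D(V)={1,3,6}: no change => not a revision
Constraint 2 (U != X) on D(U)={1,2,3,4,6} D(X)={1,2,3,4,6,8}: no change => not a revision
Constraint 3 (V != U) on D(V)={1,3,6} D(U)={1,2,3,4,6}: no change => not a revision
Total revisions = 0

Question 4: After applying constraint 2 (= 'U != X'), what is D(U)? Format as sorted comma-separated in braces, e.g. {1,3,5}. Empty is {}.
Constraint 1 (X != V) on D(X)={1,2,3,4,6,8} D(V)={1,3,6}: no change
Constraint 2 (U != X) on D(U)={1,2,3,4,6} D(X)={1,2,3,4,6,8}: no change
So after constraint 2: D(U) = {1,2,3,4,6}

Answer: {1,2,3,4,6}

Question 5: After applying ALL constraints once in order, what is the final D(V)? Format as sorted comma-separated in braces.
Constraint 1 (X != V) on D(X)={1,2,3,4,6,8} D(V)={1,3,6}: no change
Constraint 2 (U != X) on D(U)={1,2,3,4,6} D(X)={1,2,3,4,6,8}: no change
Constraint 3 (V != U) on D(V)={1,3,6} D(U)={1,2,3,4,6}: no change
So after all 3 constraints: D(V) = {1,3,6}

Answer: {1,3,6}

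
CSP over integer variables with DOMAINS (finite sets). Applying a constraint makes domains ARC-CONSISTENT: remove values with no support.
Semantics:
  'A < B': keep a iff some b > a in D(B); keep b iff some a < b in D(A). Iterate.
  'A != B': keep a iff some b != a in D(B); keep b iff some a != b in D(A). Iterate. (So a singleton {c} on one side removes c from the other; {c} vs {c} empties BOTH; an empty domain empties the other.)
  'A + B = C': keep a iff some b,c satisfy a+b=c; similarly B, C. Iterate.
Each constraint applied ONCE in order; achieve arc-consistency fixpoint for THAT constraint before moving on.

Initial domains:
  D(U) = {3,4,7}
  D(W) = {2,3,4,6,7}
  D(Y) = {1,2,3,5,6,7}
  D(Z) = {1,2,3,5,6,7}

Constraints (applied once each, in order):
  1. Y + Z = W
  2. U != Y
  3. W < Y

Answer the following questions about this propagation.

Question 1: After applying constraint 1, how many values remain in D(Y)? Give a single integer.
Answer: 5

Derivation:
Constraint 1 (Y + Z = W) on D(Y)={1,2,3,5,6,7} D(Z)={1,2,3,5,6,7} D(W)={2,3,4,6,7}: Y {1,2,3,5,6,7}->{1,2,3,5,6}; Z {1,2,3,5,6,7}->{1,2,3,5,6}
So after constraint 1: D(Y)={1,2,3,5,6}, size = 5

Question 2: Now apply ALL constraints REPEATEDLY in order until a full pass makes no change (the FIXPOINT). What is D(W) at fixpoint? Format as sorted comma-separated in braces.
pass 0 (initial): D(W)={2,3,4,6,7}
pass 1: W {2,3,4,6,7}->{2,3,4}; Y {1,2,3,5,6,7}->{3,5,6}; Z {1,2,3,5,6,7}->{1,2,3,5,6}
pass 2: U {3,4,7}->{4,7}; W {2,3,4}->{}; Y {3,5,6}->{}; Z {1,2,3,5,6}->{1}
pass 3: U {4,7}->{}; Z {1}->{}
pass 4: no change
Fixpoint after 4 passes: D(W) = {}

Answer: {}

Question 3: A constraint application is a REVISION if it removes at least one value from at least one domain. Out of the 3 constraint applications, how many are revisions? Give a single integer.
Answer: 2

Derivation:
Constraint 1 (Y + Z = W) on D(Y)={1,2,3,5,6,7} D(Z)={1,2,3,5,6,7} D(W)={2,3,4,6,7}: Y {1,2,3,5,6,7}->{1,2,3,5,6}; Z {1,2,3,5,6,7}->{1,2,3,5,6} => REVISION
Constraint 2 (U != Y) on D(U)={3,4,7} D(Y)={1,2,3,5,6}: no change => not a revision
Constraint 3 (W < Y) on D(W)={2,3,4,6,7} D(Y)={1,2,3,5,6}: W {2,3,4,6,7}->{2,3,4}; Y {1,2,3,5,6}->{3,5,6} => REVISION
Total revisions = 2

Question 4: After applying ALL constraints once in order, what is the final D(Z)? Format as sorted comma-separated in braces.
Constraint 1 (Y + Z = W) on D(Y)={1,2,3,5,6,7} D(Z)={1,2,3,5,6,7} D(W)={2,3,4,6,7}: Y {1,2,3,5,6,7}->{1,2,3,5,6}; Z {1,2,3,5,6,7}->{1,2,3,5,6}
Constraint 2 (U != Y) on D(U)={3,4,7} D(Y)={1,2,3,5,6}: no change
Constraint 3 (W < Y) on D(W)={2,3,4,6,7} D(Y)={1,2,3,5,6}: W {2,3,4,6,7}->{2,3,4}; Y {1,2,3,5,6}->{3,5,6}
So after all 3 constraints: D(Z) = {1,2,3,5,6}

Answer: {1,2,3,5,6}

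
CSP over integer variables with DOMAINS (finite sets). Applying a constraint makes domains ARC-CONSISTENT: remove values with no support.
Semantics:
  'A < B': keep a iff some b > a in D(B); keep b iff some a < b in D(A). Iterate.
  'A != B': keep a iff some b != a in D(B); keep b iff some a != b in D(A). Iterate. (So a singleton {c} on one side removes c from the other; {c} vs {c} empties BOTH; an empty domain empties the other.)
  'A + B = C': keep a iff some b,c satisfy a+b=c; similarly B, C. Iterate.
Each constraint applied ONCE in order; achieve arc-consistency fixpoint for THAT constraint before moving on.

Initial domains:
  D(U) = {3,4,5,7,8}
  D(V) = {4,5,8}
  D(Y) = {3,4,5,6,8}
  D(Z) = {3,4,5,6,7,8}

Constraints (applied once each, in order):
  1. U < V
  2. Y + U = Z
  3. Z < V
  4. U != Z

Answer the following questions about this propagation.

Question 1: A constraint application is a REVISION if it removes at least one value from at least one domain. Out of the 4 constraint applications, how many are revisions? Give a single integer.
Constraint 1 (U < V) on D(U)={3,4,5,7,8} D(V)={4,5,8}: U {3,4,5,7,8}->{3,4,5,7} => REVISION
Constraint 2 (Y + U = Z) on D(Y)={3,4,5,6,8} D(U)={3,4,5,7} D(Z)={3,4,5,6,7,8}: Y {3,4,5,6,8}->{3,4,5}; U {3,4,5,7}->{3,4,5}; Z {3,4,5,6,7,8}->{6,7,8} => REVISION
Constraint 3 (Z < V) on D(Z)={6,7,8} D(V)={4,5,8}: Z {6,7,8}->{6,7}; V {4,5,8}->{8} => REVISION
Constraint 4 (U != Z) on D(U)={3,4,5} D(Z)={6,7}: no change => not a revision
Total revisions = 3

Answer: 3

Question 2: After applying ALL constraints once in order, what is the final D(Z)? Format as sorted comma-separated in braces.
Answer: {6,7}

Derivation:
Constraint 1 (U < V) on D(U)={3,4,5,7,8} D(V)={4,5,8}: U {3,4,5,7,8}->{3,4,5,7}
Constraint 2 (Y + U = Z) on D(Y)={3,4,5,6,8} D(U)={3,4,5,7} D(Z)={3,4,5,6,7,8}: Y {3,4,5,6,8}->{3,4,5}; U {3,4,5,7}->{3,4,5}; Z {3,4,5,6,7,8}->{6,7,8}
Constraint 3 (Z < V) on D(Z)={6,7,8} D(V)={4,5,8}: Z {6,7,8}->{6,7}; V {4,5,8}->{8}
Constraint 4 (U != Z) on D(U)={3,4,5} D(Z)={6,7}: no change
So after all 4 constraints: D(Z) = {6,7}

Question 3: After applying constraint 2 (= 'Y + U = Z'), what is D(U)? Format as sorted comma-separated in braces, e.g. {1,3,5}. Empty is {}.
Answer: {3,4,5}

Derivation:
Constraint 1 (U < V) on D(U)={3,4,5,7,8} D(V)={4,5,8}: U {3,4,5,7,8}->{3,4,5,7}
Constraint 2 (Y + U = Z) on D(Y)={3,4,5,6,8} D(U)={3,4,5,7} D(Z)={3,4,5,6,7,8}: Y {3,4,5,6,8}->{3,4,5}; U {3,4,5,7}->{3,4,5}; Z {3,4,5,6,7,8}->{6,7,8}
So after constraint 2: D(U) = {3,4,5}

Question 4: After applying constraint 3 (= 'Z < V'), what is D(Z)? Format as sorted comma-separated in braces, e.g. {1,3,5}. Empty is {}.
Constraint 1 (U < V) on D(U)={3,4,5,7,8} D(V)={4,5,8}: U {3,4,5,7,8}->{3,4,5,7}
Constraint 2 (Y + U = Z) on D(Y)={3,4,5,6,8} D(U)={3,4,5,7} D(Z)={3,4,5,6,7,8}: Y {3,4,5,6,8}->{3,4,5}; U {3,4,5,7}->{3,4,5}; Z {3,4,5,6,7,8}->{6,7,8}
Constraint 3 (Z < V) on D(Z)={6,7,8} D(V)={4,5,8}: Z {6,7,8}->{6,7}; V {4,5,8}->{8}
So after constraint 3: D(Z) = {6,7}

Answer: {6,7}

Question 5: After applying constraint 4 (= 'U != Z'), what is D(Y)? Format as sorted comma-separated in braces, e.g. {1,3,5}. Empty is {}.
Constraint 1 (U < V) on D(U)={3,4,5,7,8} D(V)={4,5,8}: U {3,4,5,7,8}->{3,4,5,7}
Constraint 2 (Y + U = Z) on D(Y)={3,4,5,6,8} D(U)={3,4,5,7} D(Z)={3,4,5,6,7,8}: Y {3,4,5,6,8}->{3,4,5}; U {3,4,5,7}->{3,4,5}; Z {3,4,5,6,7,8}->{6,7,8}
Constraint 3 (Z < V) on D(Z)={6,7,8} D(V)={4,5,8}: Z {6,7,8}->{6,7}; V {4,5,8}->{8}
Constraint 4 (U != Z) on D(U)={3,4,5} D(Z)={6,7}: no change
So after constraint 4: D(Y) = {3,4,5}

Answer: {3,4,5}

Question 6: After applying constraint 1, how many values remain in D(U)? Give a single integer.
Answer: 4

Derivation:
Constraint 1 (U < V) on D(U)={3,4,5,7,8} D(V)={4,5,8}: U {3,4,5,7,8}->{3,4,5,7}
So after constraint 1: D(U)={3,4,5,7}, size = 4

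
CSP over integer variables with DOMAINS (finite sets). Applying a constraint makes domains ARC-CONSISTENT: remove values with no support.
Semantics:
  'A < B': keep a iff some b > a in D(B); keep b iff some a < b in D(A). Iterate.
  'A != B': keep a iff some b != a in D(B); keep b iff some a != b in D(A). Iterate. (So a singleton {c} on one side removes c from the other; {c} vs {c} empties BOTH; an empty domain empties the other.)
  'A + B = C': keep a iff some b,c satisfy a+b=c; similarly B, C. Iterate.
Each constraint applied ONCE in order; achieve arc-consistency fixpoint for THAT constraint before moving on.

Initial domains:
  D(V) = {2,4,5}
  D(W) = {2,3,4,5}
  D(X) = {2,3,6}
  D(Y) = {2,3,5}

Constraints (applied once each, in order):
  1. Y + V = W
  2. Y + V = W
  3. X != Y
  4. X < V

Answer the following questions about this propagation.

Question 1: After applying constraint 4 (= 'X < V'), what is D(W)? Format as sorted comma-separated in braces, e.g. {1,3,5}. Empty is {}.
Constraint 1 (Y + V = W) on D(Y)={2,3,5} D(V)={2,4,5} D(W)={2,3,4,5}: Y {2,3,5}->{2,3}; V {2,4,5}->{2}; W {2,3,4,5}->{4,5}
Constraint 2 (Y + V = W) on D(Y)={2,3} D(V)={2} D(W)={4,5}: no change
Constraint 3 (X != Y) on D(X)={2,3,6} D(Y)={2,3}: no change
Constraint 4 (X < V) on D(X)={2,3,6} D(V)={2}: X {2,3,6}->{}; V {2}->{}
So after constraint 4: D(W) = {4,5}

Answer: {4,5}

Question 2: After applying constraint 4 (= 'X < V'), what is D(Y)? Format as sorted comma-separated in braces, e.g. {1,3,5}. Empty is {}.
Answer: {2,3}

Derivation:
Constraint 1 (Y + V = W) on D(Y)={2,3,5} D(V)={2,4,5} D(W)={2,3,4,5}: Y {2,3,5}->{2,3}; V {2,4,5}->{2}; W {2,3,4,5}->{4,5}
Constraint 2 (Y + V = W) on D(Y)={2,3} D(V)={2} D(W)={4,5}: no change
Constraint 3 (X != Y) on D(X)={2,3,6} D(Y)={2,3}: no change
Constraint 4 (X < V) on D(X)={2,3,6} D(V)={2}: X {2,3,6}->{}; V {2}->{}
So after constraint 4: D(Y) = {2,3}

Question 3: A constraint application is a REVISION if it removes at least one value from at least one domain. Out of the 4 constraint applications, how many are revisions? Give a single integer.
Constraint 1 (Y + V = W) on D(Y)={2,3,5} D(V)={2,4,5} D(W)={2,3,4,5}: Y {2,3,5}->{2,3}; V {2,4,5}->{2}; W {2,3,4,5}->{4,5} => REVISION
Constraint 2 (Y + V = W) on D(Y)={2,3} D(V)={2} D(W)={4,5}: no change => not a revision
Constraint 3 (X != Y) on D(X)={2,3,6} D(Y)={2,3}: no change => not a revision
Constraint 4 (X < V) on D(X)={2,3,6} D(V)={2}: X {2,3,6}->{}; V {2}->{} => REVISION
Total revisions = 2

Answer: 2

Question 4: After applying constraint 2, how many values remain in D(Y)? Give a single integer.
Constraint 1 (Y + V = W) on D(Y)={2,3,5} D(V)={2,4,5} D(W)={2,3,4,5}: Y {2,3,5}->{2,3}; V {2,4,5}->{2}; W {2,3,4,5}->{4,5}
Constraint 2 (Y + V = W) on D(Y)={2,3} D(V)={2} D(W)={4,5}: no change
So after constraint 2: D(Y)={2,3}, size = 2

Answer: 2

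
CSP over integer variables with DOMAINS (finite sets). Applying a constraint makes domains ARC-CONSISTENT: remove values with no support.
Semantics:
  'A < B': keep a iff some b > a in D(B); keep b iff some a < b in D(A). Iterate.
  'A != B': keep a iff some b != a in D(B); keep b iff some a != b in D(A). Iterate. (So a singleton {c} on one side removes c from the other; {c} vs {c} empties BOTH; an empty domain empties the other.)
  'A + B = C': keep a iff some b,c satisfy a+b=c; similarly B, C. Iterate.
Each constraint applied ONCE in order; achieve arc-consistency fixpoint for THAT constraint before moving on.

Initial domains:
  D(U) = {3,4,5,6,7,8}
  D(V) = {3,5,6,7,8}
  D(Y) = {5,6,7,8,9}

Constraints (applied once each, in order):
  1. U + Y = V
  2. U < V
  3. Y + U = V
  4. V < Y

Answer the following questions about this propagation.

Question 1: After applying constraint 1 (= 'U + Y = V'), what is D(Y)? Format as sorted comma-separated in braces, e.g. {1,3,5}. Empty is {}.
Constraint 1 (U + Y = V) on D(U)={3,4,5,6,7,8} D(Y)={5,6,7,8,9} D(V)={3,5,6,7,8}: U {3,4,5,6,7,8}->{3}; Y {5,6,7,8,9}->{5}; V {3,5,6,7,8}->{8}
So after constraint 1: D(Y) = {5}

Answer: {5}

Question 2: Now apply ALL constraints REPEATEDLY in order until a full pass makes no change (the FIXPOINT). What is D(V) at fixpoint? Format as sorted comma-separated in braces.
pass 0 (initial): D(V)={3,5,6,7,8}
pass 1: U {3,4,5,6,7,8}->{3}; V {3,5,6,7,8}->{}; Y {5,6,7,8,9}->{}
pass 2: U {3}->{}
pass 3: no change
Fixpoint after 3 passes: D(V) = {}

Answer: {}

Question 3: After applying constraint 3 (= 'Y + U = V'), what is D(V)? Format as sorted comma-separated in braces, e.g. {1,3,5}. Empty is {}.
Constraint 1 (U + Y = V) on D(U)={3,4,5,6,7,8} D(Y)={5,6,7,8,9} D(V)={3,5,6,7,8}: U {3,4,5,6,7,8}->{3}; Y {5,6,7,8,9}->{5}; V {3,5,6,7,8}->{8}
Constraint 2 (U < V) on D(U)={3} D(V)={8}: no change
Constraint 3 (Y + U = V) on D(Y)={5} D(U)={3} D(V)={8}: no change
So after constraint 3: D(V) = {8}

Answer: {8}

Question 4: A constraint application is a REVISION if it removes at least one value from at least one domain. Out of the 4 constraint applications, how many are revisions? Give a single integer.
Answer: 2

Derivation:
Constraint 1 (U + Y = V) on D(U)={3,4,5,6,7,8} D(Y)={5,6,7,8,9} D(V)={3,5,6,7,8}: U {3,4,5,6,7,8}->{3}; Y {5,6,7,8,9}->{5}; V {3,5,6,7,8}->{8} => REVISION
Constraint 2 (U < V) on D(U)={3} D(V)={8}: no change => not a revision
Constraint 3 (Y + U = V) on D(Y)={5} D(U)={3} D(V)={8}: no change => not a revision
Constraint 4 (V < Y) on D(V)={8} D(Y)={5}: V {8}->{}; Y {5}->{} => REVISION
Total revisions = 2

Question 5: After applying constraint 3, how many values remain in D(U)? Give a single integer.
Constraint 1 (U + Y = V) on D(U)={3,4,5,6,7,8} D(Y)={5,6,7,8,9} D(V)={3,5,6,7,8}: U {3,4,5,6,7,8}->{3}; Y {5,6,7,8,9}->{5}; V {3,5,6,7,8}->{8}
Constraint 2 (U < V) on D(U)={3} D(V)={8}: no change
Constraint 3 (Y + U = V) on D(Y)={5} D(U)={3} D(V)={8}: no change
So after constraint 3: D(U)={3}, size = 1

Answer: 1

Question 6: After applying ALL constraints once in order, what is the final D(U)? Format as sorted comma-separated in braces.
Answer: {3}

Derivation:
Constraint 1 (U + Y = V) on D(U)={3,4,5,6,7,8} D(Y)={5,6,7,8,9} D(V)={3,5,6,7,8}: U {3,4,5,6,7,8}->{3}; Y {5,6,7,8,9}->{5}; V {3,5,6,7,8}->{8}
Constraint 2 (U < V) on D(U)={3} D(V)={8}: no change
Constraint 3 (Y + U = V) on D(Y)={5} D(U)={3} D(V)={8}: no change
Constraint 4 (V < Y) on D(V)={8} D(Y)={5}: V {8}->{}; Y {5}->{}
So after all 4 constraints: D(U) = {3}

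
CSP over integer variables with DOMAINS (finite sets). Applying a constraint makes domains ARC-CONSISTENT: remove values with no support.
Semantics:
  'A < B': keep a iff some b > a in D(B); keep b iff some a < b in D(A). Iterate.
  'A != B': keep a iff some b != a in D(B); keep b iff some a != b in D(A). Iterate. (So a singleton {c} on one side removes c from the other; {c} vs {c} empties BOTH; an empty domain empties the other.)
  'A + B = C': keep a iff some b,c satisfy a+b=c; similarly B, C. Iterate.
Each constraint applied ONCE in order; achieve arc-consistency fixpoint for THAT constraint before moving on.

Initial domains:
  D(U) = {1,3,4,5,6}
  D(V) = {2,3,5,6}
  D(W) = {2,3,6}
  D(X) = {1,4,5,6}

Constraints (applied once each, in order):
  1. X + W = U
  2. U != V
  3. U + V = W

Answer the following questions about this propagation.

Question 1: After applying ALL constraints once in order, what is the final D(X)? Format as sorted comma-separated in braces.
Answer: {1,4}

Derivation:
Constraint 1 (X + W = U) on D(X)={1,4,5,6} D(W)={2,3,6} D(U)={1,3,4,5,6}: X {1,4,5,6}->{1,4}; W {2,3,6}->{2,3}; U {1,3,4,5,6}->{3,4,6}
Constraint 2 (U != V) on D(U)={3,4,6} D(V)={2,3,5,6}: no change
Constraint 3 (U + V = W) on D(U)={3,4,6} D(V)={2,3,5,6} D(W)={2,3}: U {3,4,6}->{}; V {2,3,5,6}->{}; W {2,3}->{}
So after all 3 constraints: D(X) = {1,4}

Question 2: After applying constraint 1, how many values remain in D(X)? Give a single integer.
Answer: 2

Derivation:
Constraint 1 (X + W = U) on D(X)={1,4,5,6} D(W)={2,3,6} D(U)={1,3,4,5,6}: X {1,4,5,6}->{1,4}; W {2,3,6}->{2,3}; U {1,3,4,5,6}->{3,4,6}
So after constraint 1: D(X)={1,4}, size = 2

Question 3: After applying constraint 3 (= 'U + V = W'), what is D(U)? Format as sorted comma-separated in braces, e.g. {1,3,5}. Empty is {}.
Answer: {}

Derivation:
Constraint 1 (X + W = U) on D(X)={1,4,5,6} D(W)={2,3,6} D(U)={1,3,4,5,6}: X {1,4,5,6}->{1,4}; W {2,3,6}->{2,3}; U {1,3,4,5,6}->{3,4,6}
Constraint 2 (U != V) on D(U)={3,4,6} D(V)={2,3,5,6}: no change
Constraint 3 (U + V = W) on D(U)={3,4,6} D(V)={2,3,5,6} D(W)={2,3}: U {3,4,6}->{}; V {2,3,5,6}->{}; W {2,3}->{}
So after constraint 3: D(U) = {}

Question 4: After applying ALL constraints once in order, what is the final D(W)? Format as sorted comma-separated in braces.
Constraint 1 (X + W = U) on D(X)={1,4,5,6} D(W)={2,3,6} D(U)={1,3,4,5,6}: X {1,4,5,6}->{1,4}; W {2,3,6}->{2,3}; U {1,3,4,5,6}->{3,4,6}
Constraint 2 (U != V) on D(U)={3,4,6} D(V)={2,3,5,6}: no change
Constraint 3 (U + V = W) on D(U)={3,4,6} D(V)={2,3,5,6} D(W)={2,3}: U {3,4,6}->{}; V {2,3,5,6}->{}; W {2,3}->{}
So after all 3 constraints: D(W) = {}

Answer: {}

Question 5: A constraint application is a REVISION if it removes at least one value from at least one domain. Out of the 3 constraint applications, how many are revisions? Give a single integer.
Answer: 2

Derivation:
Constraint 1 (X + W = U) on D(X)={1,4,5,6} D(W)={2,3,6} D(U)={1,3,4,5,6}: X {1,4,5,6}->{1,4}; W {2,3,6}->{2,3}; U {1,3,4,5,6}->{3,4,6} => REVISION
Constraint 2 (U != V) on D(U)={3,4,6} D(V)={2,3,5,6}: no change => not a revision
Constraint 3 (U + V = W) on D(U)={3,4,6} D(V)={2,3,5,6} D(W)={2,3}: U {3,4,6}->{}; V {2,3,5,6}->{}; W {2,3}->{} => REVISION
Total revisions = 2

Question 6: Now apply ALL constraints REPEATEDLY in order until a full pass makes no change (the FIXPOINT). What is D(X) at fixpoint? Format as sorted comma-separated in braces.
pass 0 (initial): D(X)={1,4,5,6}
pass 1: U {1,3,4,5,6}->{}; V {2,3,5,6}->{}; W {2,3,6}->{}; X {1,4,5,6}->{1,4}
pass 2: X {1,4}->{}
pass 3: no change
Fixpoint after 3 passes: D(X) = {}

Answer: {}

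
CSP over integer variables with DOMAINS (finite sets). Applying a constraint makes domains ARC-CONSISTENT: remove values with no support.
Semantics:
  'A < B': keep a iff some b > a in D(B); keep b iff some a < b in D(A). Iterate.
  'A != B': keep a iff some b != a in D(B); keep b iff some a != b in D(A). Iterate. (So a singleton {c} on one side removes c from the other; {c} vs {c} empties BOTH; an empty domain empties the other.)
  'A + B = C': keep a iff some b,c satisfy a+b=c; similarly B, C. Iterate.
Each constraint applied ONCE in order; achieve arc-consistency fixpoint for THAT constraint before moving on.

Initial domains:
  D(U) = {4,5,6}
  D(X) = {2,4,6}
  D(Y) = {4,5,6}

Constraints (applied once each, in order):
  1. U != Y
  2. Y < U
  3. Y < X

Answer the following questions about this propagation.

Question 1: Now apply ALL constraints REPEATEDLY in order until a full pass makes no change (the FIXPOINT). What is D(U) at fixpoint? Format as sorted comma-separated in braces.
Answer: {5,6}

Derivation:
pass 0 (initial): D(U)={4,5,6}
pass 1: U {4,5,6}->{5,6}; X {2,4,6}->{6}; Y {4,5,6}->{4,5}
pass 2: no change
Fixpoint after 2 passes: D(U) = {5,6}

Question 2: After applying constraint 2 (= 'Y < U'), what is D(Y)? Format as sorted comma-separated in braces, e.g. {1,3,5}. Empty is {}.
Constraint 1 (U != Y) on D(U)={4,5,6} D(Y)={4,5,6}: no change
Constraint 2 (Y < U) on D(Y)={4,5,6} D(U)={4,5,6}: Y {4,5,6}->{4,5}; U {4,5,6}->{5,6}
So after constraint 2: D(Y) = {4,5}

Answer: {4,5}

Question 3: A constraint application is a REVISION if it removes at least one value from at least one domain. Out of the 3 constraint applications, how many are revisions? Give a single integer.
Answer: 2

Derivation:
Constraint 1 (U != Y) on D(U)={4,5,6} D(Y)={4,5,6}: no change => not a revision
Constraint 2 (Y < U) on D(Y)={4,5,6} D(U)={4,5,6}: Y {4,5,6}->{4,5}; U {4,5,6}->{5,6} => REVISION
Constraint 3 (Y < X) on D(Y)={4,5} D(X)={2,4,6}: X {2,4,6}->{6} => REVISION
Total revisions = 2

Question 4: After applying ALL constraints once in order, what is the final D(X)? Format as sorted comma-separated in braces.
Constraint 1 (U != Y) on D(U)={4,5,6} D(Y)={4,5,6}: no change
Constraint 2 (Y < U) on D(Y)={4,5,6} D(U)={4,5,6}: Y {4,5,6}->{4,5}; U {4,5,6}->{5,6}
Constraint 3 (Y < X) on D(Y)={4,5} D(X)={2,4,6}: X {2,4,6}->{6}
So after all 3 constraints: D(X) = {6}

Answer: {6}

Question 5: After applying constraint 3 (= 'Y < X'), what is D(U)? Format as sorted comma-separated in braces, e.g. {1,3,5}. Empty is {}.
Constraint 1 (U != Y) on D(U)={4,5,6} D(Y)={4,5,6}: no change
Constraint 2 (Y < U) on D(Y)={4,5,6} D(U)={4,5,6}: Y {4,5,6}->{4,5}; U {4,5,6}->{5,6}
Constraint 3 (Y < X) on D(Y)={4,5} D(X)={2,4,6}: X {2,4,6}->{6}
So after constraint 3: D(U) = {5,6}

Answer: {5,6}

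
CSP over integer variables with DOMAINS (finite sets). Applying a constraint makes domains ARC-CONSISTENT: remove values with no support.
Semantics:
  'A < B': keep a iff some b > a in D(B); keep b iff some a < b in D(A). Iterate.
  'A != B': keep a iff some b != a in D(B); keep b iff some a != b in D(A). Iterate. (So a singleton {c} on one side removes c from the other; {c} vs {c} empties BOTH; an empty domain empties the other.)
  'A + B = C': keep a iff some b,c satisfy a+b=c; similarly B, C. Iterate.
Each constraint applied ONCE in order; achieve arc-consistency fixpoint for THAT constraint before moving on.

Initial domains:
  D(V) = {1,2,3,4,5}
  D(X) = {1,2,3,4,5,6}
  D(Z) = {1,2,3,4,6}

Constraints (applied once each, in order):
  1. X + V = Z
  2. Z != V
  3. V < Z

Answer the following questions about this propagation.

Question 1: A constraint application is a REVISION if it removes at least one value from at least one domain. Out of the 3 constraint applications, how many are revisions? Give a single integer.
Constraint 1 (X + V = Z) on D(X)={1,2,3,4,5,6} D(V)={1,2,3,4,5} D(Z)={1,2,3,4,6}: X {1,2,3,4,5,6}->{1,2,3,4,5}; Z {1,2,3,4,6}->{2,3,4,6} => REVISION
Constraint 2 (Z != V) on D(Z)={2,3,4,6} D(V)={1,2,3,4,5}: no change => not a revision
Constraint 3 (V < Z) on D(V)={1,2,3,4,5} D(Z)={2,3,4,6}: no change => not a revision
Total revisions = 1

Answer: 1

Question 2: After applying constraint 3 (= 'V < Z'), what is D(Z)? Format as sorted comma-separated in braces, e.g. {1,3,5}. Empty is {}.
Answer: {2,3,4,6}

Derivation:
Constraint 1 (X + V = Z) on D(X)={1,2,3,4,5,6} D(V)={1,2,3,4,5} D(Z)={1,2,3,4,6}: X {1,2,3,4,5,6}->{1,2,3,4,5}; Z {1,2,3,4,6}->{2,3,4,6}
Constraint 2 (Z != V) on D(Z)={2,3,4,6} D(V)={1,2,3,4,5}: no change
Constraint 3 (V < Z) on D(V)={1,2,3,4,5} D(Z)={2,3,4,6}: no change
So after constraint 3: D(Z) = {2,3,4,6}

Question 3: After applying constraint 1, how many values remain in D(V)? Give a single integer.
Answer: 5

Derivation:
Constraint 1 (X + V = Z) on D(X)={1,2,3,4,5,6} D(V)={1,2,3,4,5} D(Z)={1,2,3,4,6}: X {1,2,3,4,5,6}->{1,2,3,4,5}; Z {1,2,3,4,6}->{2,3,4,6}
So after constraint 1: D(V)={1,2,3,4,5}, size = 5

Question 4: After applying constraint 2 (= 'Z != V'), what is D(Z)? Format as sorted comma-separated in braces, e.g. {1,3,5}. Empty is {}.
Answer: {2,3,4,6}

Derivation:
Constraint 1 (X + V = Z) on D(X)={1,2,3,4,5,6} D(V)={1,2,3,4,5} D(Z)={1,2,3,4,6}: X {1,2,3,4,5,6}->{1,2,3,4,5}; Z {1,2,3,4,6}->{2,3,4,6}
Constraint 2 (Z != V) on D(Z)={2,3,4,6} D(V)={1,2,3,4,5}: no change
So after constraint 2: D(Z) = {2,3,4,6}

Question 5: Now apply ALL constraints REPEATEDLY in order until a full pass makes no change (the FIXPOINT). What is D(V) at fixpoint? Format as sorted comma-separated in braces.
Answer: {1,2,3,4,5}

Derivation:
pass 0 (initial): D(V)={1,2,3,4,5}
pass 1: X {1,2,3,4,5,6}->{1,2,3,4,5}; Z {1,2,3,4,6}->{2,3,4,6}
pass 2: no change
Fixpoint after 2 passes: D(V) = {1,2,3,4,5}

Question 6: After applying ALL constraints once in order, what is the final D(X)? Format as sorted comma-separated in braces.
Answer: {1,2,3,4,5}

Derivation:
Constraint 1 (X + V = Z) on D(X)={1,2,3,4,5,6} D(V)={1,2,3,4,5} D(Z)={1,2,3,4,6}: X {1,2,3,4,5,6}->{1,2,3,4,5}; Z {1,2,3,4,6}->{2,3,4,6}
Constraint 2 (Z != V) on D(Z)={2,3,4,6} D(V)={1,2,3,4,5}: no change
Constraint 3 (V < Z) on D(V)={1,2,3,4,5} D(Z)={2,3,4,6}: no change
So after all 3 constraints: D(X) = {1,2,3,4,5}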